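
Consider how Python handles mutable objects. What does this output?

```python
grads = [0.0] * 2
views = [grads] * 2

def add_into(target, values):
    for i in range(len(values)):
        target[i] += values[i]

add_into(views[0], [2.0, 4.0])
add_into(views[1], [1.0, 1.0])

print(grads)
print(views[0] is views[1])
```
[3.0, 5.0]
True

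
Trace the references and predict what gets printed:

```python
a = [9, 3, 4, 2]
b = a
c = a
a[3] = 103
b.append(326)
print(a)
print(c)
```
[9, 3, 4, 103, 326]
[9, 3, 4, 103, 326]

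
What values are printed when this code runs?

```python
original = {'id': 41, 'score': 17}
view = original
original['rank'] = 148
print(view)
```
{'id': 41, 'score': 17, 'rank': 148}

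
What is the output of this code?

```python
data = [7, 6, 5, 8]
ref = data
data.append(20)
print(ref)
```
[7, 6, 5, 8, 20]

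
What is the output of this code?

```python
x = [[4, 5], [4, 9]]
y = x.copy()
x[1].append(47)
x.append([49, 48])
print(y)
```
[[4, 5], [4, 9, 47]]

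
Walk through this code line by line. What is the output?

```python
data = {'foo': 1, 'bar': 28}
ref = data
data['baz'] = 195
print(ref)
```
{'foo': 1, 'bar': 28, 'baz': 195}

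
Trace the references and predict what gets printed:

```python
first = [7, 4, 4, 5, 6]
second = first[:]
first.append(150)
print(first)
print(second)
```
[7, 4, 4, 5, 6, 150]
[7, 4, 4, 5, 6]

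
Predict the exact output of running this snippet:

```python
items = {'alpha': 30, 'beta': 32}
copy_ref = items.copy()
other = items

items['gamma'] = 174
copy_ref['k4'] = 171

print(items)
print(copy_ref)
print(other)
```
{'alpha': 30, 'beta': 32, 'gamma': 174}
{'alpha': 30, 'beta': 32, 'k4': 171}
{'alpha': 30, 'beta': 32, 'gamma': 174}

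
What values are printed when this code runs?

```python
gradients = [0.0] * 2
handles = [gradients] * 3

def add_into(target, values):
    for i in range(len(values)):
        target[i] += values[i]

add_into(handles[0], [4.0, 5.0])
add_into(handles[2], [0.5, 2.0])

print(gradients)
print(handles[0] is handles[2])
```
[4.5, 7.0]
True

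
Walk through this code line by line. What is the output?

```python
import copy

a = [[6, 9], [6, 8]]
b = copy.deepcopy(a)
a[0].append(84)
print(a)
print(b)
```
[[6, 9, 84], [6, 8]]
[[6, 9], [6, 8]]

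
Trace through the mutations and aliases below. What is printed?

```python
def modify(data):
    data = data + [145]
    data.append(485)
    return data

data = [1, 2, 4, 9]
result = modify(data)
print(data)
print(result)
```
[1, 2, 4, 9]
[1, 2, 4, 9, 145, 485]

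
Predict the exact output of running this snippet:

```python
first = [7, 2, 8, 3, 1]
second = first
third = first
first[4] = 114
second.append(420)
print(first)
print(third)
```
[7, 2, 8, 3, 114, 420]
[7, 2, 8, 3, 114, 420]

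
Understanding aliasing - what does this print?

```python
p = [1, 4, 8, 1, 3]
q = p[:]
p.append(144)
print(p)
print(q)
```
[1, 4, 8, 1, 3, 144]
[1, 4, 8, 1, 3]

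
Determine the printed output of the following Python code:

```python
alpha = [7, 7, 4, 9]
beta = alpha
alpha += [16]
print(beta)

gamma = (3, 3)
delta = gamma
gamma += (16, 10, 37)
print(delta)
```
[7, 7, 4, 9, 16]
(3, 3)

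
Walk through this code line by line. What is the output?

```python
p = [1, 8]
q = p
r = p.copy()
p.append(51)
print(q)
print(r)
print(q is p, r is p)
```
[1, 8, 51]
[1, 8]
True False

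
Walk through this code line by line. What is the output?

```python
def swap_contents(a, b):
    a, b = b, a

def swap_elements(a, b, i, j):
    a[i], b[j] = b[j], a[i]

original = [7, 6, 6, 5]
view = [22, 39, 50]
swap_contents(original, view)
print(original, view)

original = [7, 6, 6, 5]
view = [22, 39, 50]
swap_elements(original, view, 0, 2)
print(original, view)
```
[7, 6, 6, 5] [22, 39, 50]
[50, 6, 6, 5] [22, 39, 7]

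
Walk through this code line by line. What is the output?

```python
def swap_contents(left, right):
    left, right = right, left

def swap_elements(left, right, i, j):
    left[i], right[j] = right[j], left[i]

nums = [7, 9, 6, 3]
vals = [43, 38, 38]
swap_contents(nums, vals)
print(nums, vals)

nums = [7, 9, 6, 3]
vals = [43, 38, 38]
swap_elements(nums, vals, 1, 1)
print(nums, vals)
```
[7, 9, 6, 3] [43, 38, 38]
[7, 38, 6, 3] [43, 9, 38]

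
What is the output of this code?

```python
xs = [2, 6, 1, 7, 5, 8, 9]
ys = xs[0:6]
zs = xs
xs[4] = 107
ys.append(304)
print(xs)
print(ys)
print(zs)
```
[2, 6, 1, 7, 107, 8, 9]
[2, 6, 1, 7, 5, 8, 304]
[2, 6, 1, 7, 107, 8, 9]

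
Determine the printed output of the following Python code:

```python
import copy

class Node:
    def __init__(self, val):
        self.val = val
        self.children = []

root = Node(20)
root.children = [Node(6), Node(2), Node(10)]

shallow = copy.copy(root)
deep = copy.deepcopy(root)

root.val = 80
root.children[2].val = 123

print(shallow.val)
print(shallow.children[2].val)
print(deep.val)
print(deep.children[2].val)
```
20
123
20
10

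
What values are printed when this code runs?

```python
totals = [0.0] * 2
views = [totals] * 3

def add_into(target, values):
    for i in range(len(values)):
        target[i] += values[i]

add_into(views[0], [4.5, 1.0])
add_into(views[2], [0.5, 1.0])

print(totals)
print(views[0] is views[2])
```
[5.0, 2.0]
True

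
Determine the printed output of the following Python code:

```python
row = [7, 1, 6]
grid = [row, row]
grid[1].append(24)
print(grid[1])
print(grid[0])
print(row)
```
[7, 1, 6, 24]
[7, 1, 6, 24]
[7, 1, 6, 24]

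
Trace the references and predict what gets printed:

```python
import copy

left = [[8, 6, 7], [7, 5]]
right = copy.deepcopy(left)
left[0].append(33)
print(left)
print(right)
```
[[8, 6, 7, 33], [7, 5]]
[[8, 6, 7], [7, 5]]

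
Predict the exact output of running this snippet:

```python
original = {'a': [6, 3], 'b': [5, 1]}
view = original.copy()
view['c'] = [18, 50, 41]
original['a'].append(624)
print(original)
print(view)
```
{'a': [6, 3, 624], 'b': [5, 1]}
{'a': [6, 3, 624], 'b': [5, 1], 'c': [18, 50, 41]}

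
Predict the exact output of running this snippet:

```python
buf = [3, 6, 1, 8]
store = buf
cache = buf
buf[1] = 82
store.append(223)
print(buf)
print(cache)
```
[3, 82, 1, 8, 223]
[3, 82, 1, 8, 223]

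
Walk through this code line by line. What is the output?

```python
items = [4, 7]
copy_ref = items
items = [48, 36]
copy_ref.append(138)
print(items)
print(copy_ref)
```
[48, 36]
[4, 7, 138]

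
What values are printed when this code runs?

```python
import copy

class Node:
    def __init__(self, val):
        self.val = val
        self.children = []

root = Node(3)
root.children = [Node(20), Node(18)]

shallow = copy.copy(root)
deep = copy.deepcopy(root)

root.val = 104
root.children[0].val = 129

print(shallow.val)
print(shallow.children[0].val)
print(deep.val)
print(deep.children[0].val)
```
3
129
3
20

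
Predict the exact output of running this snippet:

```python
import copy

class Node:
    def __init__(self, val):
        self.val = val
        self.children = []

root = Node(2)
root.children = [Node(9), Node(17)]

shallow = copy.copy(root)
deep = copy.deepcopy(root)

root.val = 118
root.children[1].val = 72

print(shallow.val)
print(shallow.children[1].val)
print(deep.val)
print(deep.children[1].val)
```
2
72
2
17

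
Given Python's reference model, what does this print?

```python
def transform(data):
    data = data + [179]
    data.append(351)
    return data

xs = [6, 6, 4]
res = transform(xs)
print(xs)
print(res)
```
[6, 6, 4]
[6, 6, 4, 179, 351]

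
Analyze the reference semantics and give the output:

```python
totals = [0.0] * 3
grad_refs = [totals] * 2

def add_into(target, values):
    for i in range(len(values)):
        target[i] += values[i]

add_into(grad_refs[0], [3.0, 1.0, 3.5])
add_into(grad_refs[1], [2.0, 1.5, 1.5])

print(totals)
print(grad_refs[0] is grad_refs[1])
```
[5.0, 2.5, 5.0]
True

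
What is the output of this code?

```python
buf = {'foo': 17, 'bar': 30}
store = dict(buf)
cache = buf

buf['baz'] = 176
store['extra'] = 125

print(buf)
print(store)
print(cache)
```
{'foo': 17, 'bar': 30, 'baz': 176}
{'foo': 17, 'bar': 30, 'extra': 125}
{'foo': 17, 'bar': 30, 'baz': 176}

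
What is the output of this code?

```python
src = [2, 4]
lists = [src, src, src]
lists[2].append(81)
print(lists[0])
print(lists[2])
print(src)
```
[2, 4, 81]
[2, 4, 81]
[2, 4, 81]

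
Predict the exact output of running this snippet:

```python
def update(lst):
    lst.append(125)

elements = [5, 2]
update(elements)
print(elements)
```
[5, 2, 125]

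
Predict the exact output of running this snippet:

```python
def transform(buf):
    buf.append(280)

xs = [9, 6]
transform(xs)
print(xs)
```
[9, 6, 280]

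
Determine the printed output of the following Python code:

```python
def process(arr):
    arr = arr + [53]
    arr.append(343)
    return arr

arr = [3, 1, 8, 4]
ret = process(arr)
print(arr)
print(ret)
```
[3, 1, 8, 4]
[3, 1, 8, 4, 53, 343]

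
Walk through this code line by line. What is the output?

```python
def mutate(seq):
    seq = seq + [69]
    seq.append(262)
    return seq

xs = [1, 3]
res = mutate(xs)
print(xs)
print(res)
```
[1, 3]
[1, 3, 69, 262]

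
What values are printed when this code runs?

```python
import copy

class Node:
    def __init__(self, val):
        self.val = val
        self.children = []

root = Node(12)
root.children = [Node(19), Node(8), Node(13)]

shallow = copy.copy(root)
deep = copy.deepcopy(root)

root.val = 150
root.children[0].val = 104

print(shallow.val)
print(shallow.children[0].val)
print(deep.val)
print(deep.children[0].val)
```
12
104
12
19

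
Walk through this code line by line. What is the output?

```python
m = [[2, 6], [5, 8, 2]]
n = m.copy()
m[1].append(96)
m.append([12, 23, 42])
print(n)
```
[[2, 6], [5, 8, 2, 96]]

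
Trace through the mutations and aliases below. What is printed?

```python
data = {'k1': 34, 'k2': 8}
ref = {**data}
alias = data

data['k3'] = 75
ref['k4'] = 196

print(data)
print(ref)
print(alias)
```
{'k1': 34, 'k2': 8, 'k3': 75}
{'k1': 34, 'k2': 8, 'k4': 196}
{'k1': 34, 'k2': 8, 'k3': 75}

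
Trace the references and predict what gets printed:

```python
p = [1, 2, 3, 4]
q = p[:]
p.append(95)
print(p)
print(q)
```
[1, 2, 3, 4, 95]
[1, 2, 3, 4]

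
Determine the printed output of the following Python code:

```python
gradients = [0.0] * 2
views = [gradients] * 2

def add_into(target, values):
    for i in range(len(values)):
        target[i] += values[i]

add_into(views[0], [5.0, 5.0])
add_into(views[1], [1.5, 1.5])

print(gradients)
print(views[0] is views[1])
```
[6.5, 6.5]
True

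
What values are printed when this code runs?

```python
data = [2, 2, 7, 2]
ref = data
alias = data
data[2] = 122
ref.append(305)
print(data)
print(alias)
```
[2, 2, 122, 2, 305]
[2, 2, 122, 2, 305]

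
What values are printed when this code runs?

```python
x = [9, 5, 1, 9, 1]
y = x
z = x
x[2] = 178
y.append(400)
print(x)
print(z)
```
[9, 5, 178, 9, 1, 400]
[9, 5, 178, 9, 1, 400]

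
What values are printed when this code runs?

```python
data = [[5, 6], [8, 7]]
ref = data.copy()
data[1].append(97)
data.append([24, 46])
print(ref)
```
[[5, 6], [8, 7, 97]]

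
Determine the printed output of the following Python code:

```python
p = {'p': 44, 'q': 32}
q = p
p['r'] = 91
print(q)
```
{'p': 44, 'q': 32, 'r': 91}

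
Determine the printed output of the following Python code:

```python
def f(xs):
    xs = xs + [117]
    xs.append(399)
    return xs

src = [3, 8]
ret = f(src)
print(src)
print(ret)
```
[3, 8]
[3, 8, 117, 399]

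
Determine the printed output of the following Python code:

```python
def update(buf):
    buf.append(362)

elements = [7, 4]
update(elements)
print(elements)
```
[7, 4, 362]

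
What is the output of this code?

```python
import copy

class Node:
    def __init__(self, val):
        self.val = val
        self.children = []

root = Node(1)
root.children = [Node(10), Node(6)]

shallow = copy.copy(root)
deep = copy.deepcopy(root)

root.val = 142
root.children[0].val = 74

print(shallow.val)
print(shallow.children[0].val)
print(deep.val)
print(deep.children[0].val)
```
1
74
1
10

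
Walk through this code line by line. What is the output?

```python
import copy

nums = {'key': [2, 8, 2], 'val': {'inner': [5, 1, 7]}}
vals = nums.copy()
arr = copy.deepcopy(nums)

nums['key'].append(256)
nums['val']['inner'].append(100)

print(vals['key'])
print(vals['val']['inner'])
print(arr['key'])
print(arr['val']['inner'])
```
[2, 8, 2, 256]
[5, 1, 7, 100]
[2, 8, 2]
[5, 1, 7]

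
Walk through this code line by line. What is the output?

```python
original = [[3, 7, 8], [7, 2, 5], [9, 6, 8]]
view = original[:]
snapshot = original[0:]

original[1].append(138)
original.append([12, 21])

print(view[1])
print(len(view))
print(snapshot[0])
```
[7, 2, 5, 138]
3
[3, 7, 8]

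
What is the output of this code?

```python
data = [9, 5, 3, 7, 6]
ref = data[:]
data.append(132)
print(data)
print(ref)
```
[9, 5, 3, 7, 6, 132]
[9, 5, 3, 7, 6]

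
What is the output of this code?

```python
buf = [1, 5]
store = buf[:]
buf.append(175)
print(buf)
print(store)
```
[1, 5, 175]
[1, 5]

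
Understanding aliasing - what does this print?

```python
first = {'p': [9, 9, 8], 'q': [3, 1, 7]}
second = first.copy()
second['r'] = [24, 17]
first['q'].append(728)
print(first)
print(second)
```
{'p': [9, 9, 8], 'q': [3, 1, 7, 728]}
{'p': [9, 9, 8], 'q': [3, 1, 7, 728], 'r': [24, 17]}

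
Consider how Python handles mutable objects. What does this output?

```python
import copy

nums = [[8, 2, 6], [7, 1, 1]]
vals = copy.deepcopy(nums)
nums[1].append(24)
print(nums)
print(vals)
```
[[8, 2, 6], [7, 1, 1, 24]]
[[8, 2, 6], [7, 1, 1]]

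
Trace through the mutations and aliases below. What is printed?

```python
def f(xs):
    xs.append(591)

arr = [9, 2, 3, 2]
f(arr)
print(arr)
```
[9, 2, 3, 2, 591]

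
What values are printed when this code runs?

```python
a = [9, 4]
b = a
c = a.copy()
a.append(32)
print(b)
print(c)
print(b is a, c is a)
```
[9, 4, 32]
[9, 4]
True False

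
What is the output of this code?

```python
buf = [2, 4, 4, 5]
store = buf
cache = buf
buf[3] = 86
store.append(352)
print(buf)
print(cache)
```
[2, 4, 4, 86, 352]
[2, 4, 4, 86, 352]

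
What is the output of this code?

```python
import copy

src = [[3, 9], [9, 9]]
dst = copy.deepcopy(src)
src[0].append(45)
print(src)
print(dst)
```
[[3, 9, 45], [9, 9]]
[[3, 9], [9, 9]]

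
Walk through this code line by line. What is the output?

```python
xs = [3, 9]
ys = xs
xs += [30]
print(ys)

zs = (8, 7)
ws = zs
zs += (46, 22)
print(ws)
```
[3, 9, 30]
(8, 7)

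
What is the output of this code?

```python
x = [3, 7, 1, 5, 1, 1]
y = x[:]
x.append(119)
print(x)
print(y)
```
[3, 7, 1, 5, 1, 1, 119]
[3, 7, 1, 5, 1, 1]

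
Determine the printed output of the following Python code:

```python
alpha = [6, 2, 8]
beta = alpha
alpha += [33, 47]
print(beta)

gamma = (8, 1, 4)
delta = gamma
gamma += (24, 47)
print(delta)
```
[6, 2, 8, 33, 47]
(8, 1, 4)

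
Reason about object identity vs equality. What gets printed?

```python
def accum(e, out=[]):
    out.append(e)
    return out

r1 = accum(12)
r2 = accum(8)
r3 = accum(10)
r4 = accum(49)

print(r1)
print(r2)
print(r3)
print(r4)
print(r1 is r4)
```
[12, 8, 10, 49]
[12, 8, 10, 49]
[12, 8, 10, 49]
[12, 8, 10, 49]
True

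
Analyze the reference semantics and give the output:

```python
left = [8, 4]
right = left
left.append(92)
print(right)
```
[8, 4, 92]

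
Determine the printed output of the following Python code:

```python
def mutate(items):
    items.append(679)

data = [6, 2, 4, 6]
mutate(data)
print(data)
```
[6, 2, 4, 6, 679]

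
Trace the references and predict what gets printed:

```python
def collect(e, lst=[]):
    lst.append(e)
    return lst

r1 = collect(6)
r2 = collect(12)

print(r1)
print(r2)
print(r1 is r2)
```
[6, 12]
[6, 12]
True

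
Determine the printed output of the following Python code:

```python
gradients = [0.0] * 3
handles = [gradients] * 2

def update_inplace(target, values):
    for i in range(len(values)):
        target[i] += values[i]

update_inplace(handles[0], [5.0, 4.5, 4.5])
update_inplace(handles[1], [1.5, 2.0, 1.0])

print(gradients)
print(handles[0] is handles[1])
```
[6.5, 6.5, 5.5]
True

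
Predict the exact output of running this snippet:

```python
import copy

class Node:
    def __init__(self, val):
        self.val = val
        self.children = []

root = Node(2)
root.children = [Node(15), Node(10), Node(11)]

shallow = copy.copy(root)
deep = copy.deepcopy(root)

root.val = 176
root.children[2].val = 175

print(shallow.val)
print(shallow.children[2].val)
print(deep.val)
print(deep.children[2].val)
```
2
175
2
11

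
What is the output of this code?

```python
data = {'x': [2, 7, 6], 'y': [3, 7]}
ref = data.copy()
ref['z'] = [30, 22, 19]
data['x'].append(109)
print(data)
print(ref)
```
{'x': [2, 7, 6, 109], 'y': [3, 7]}
{'x': [2, 7, 6, 109], 'y': [3, 7], 'z': [30, 22, 19]}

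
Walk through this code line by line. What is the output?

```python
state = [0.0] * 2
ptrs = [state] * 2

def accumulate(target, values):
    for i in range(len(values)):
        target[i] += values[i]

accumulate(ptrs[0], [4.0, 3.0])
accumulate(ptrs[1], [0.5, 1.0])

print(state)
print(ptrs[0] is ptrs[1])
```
[4.5, 4.0]
True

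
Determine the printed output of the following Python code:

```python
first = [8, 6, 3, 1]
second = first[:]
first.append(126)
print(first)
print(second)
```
[8, 6, 3, 1, 126]
[8, 6, 3, 1]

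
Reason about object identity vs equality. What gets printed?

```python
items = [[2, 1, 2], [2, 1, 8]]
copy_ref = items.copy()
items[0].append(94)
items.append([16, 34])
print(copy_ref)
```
[[2, 1, 2, 94], [2, 1, 8]]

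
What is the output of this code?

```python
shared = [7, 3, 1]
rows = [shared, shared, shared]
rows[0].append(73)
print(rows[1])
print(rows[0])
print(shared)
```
[7, 3, 1, 73]
[7, 3, 1, 73]
[7, 3, 1, 73]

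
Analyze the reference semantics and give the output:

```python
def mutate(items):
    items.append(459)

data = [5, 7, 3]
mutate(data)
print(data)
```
[5, 7, 3, 459]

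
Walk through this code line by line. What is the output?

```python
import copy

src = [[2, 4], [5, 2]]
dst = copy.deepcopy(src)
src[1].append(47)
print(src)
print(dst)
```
[[2, 4], [5, 2, 47]]
[[2, 4], [5, 2]]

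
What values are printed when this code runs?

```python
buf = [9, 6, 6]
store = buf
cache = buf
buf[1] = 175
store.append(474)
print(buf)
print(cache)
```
[9, 175, 6, 474]
[9, 175, 6, 474]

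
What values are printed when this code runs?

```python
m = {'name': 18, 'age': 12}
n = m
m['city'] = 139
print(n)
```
{'name': 18, 'age': 12, 'city': 139}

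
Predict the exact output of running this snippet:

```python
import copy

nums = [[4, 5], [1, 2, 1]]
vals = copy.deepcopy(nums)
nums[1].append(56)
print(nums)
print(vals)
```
[[4, 5], [1, 2, 1, 56]]
[[4, 5], [1, 2, 1]]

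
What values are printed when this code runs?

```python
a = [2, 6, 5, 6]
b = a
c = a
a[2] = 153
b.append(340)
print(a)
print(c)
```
[2, 6, 153, 6, 340]
[2, 6, 153, 6, 340]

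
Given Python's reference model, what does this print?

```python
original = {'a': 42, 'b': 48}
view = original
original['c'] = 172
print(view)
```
{'a': 42, 'b': 48, 'c': 172}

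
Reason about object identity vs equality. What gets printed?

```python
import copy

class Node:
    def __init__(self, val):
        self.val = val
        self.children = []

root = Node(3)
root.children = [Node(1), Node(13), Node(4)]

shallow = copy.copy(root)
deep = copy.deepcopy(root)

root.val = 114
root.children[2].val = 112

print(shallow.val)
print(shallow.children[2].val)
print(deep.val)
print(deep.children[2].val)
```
3
112
3
4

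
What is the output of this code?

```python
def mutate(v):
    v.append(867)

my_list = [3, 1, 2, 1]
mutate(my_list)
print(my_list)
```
[3, 1, 2, 1, 867]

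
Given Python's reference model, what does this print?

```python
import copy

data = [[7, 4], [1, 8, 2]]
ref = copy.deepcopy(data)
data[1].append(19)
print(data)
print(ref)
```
[[7, 4], [1, 8, 2, 19]]
[[7, 4], [1, 8, 2]]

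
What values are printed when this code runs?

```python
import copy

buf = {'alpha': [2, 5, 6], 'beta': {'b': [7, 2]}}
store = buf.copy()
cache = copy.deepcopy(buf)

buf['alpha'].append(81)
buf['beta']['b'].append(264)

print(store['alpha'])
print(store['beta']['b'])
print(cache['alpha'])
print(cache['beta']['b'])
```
[2, 5, 6, 81]
[7, 2, 264]
[2, 5, 6]
[7, 2]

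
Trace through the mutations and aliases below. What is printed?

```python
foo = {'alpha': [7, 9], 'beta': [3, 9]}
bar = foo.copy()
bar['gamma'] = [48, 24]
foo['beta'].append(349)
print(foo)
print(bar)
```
{'alpha': [7, 9], 'beta': [3, 9, 349]}
{'alpha': [7, 9], 'beta': [3, 9, 349], 'gamma': [48, 24]}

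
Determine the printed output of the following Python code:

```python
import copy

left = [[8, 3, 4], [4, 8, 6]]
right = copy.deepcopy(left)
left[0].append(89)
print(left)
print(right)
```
[[8, 3, 4, 89], [4, 8, 6]]
[[8, 3, 4], [4, 8, 6]]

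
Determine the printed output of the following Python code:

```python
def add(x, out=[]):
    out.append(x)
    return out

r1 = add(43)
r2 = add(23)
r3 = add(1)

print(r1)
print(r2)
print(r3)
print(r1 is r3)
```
[43, 23, 1]
[43, 23, 1]
[43, 23, 1]
True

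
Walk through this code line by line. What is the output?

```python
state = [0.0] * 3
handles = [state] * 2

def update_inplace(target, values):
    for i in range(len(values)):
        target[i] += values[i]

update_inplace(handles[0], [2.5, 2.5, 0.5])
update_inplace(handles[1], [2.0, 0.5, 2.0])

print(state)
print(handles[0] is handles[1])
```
[4.5, 3.0, 2.5]
True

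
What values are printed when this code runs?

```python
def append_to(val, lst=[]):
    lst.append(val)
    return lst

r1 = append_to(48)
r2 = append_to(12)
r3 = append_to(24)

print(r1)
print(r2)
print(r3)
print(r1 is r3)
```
[48, 12, 24]
[48, 12, 24]
[48, 12, 24]
True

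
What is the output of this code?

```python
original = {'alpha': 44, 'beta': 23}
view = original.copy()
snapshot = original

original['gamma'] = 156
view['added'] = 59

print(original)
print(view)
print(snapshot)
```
{'alpha': 44, 'beta': 23, 'gamma': 156}
{'alpha': 44, 'beta': 23, 'added': 59}
{'alpha': 44, 'beta': 23, 'gamma': 156}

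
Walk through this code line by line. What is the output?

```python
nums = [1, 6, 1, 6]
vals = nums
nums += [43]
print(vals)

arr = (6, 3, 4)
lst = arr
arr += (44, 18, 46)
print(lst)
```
[1, 6, 1, 6, 43]
(6, 3, 4)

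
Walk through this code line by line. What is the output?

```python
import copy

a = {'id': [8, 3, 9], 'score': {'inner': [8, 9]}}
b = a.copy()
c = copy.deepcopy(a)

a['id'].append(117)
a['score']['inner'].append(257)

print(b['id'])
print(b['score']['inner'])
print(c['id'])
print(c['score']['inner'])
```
[8, 3, 9, 117]
[8, 9, 257]
[8, 3, 9]
[8, 9]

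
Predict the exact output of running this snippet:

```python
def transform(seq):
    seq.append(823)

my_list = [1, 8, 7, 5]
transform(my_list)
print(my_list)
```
[1, 8, 7, 5, 823]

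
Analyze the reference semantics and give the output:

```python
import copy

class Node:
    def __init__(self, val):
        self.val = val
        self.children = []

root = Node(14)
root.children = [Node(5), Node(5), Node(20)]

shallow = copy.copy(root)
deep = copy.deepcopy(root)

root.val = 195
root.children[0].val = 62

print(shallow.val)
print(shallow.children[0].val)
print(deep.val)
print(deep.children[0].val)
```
14
62
14
5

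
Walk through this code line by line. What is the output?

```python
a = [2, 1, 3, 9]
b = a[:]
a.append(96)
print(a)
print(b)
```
[2, 1, 3, 9, 96]
[2, 1, 3, 9]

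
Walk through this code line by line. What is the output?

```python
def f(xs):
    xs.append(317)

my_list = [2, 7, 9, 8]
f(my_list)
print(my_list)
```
[2, 7, 9, 8, 317]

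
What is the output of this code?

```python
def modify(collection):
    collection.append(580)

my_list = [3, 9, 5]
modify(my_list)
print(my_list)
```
[3, 9, 5, 580]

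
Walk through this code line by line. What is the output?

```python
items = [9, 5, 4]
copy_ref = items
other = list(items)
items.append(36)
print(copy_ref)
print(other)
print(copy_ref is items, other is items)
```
[9, 5, 4, 36]
[9, 5, 4]
True False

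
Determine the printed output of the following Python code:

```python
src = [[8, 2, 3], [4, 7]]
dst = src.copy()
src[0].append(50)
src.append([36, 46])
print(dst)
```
[[8, 2, 3, 50], [4, 7]]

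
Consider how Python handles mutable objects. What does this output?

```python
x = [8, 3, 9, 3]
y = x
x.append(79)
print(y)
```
[8, 3, 9, 3, 79]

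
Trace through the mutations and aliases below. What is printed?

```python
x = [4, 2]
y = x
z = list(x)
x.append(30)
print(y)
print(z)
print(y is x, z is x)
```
[4, 2, 30]
[4, 2]
True False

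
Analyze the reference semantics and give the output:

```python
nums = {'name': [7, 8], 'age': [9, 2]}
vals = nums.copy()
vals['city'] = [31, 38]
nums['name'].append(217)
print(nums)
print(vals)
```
{'name': [7, 8, 217], 'age': [9, 2]}
{'name': [7, 8, 217], 'age': [9, 2], 'city': [31, 38]}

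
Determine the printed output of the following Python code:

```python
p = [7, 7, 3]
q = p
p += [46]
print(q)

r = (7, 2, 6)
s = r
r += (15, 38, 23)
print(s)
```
[7, 7, 3, 46]
(7, 2, 6)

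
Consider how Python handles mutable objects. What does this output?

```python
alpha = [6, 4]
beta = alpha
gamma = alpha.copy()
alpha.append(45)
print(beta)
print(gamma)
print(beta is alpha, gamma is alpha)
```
[6, 4, 45]
[6, 4]
True False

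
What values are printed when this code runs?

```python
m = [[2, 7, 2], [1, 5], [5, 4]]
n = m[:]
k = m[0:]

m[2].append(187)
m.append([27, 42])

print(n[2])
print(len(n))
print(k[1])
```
[5, 4, 187]
3
[1, 5]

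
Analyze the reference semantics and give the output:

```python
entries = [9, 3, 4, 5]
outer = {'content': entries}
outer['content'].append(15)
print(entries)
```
[9, 3, 4, 5, 15]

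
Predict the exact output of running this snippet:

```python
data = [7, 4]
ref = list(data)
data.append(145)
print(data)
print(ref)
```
[7, 4, 145]
[7, 4]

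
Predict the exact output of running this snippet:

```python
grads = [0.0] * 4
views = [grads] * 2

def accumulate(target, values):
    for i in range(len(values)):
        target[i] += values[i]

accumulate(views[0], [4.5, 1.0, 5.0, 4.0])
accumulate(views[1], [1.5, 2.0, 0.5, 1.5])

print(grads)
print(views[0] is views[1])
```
[6.0, 3.0, 5.5, 5.5]
True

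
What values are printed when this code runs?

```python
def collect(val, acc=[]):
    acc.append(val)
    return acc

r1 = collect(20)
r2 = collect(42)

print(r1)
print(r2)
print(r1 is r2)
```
[20, 42]
[20, 42]
True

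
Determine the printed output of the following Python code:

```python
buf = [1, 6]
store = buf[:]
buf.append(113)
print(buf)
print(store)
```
[1, 6, 113]
[1, 6]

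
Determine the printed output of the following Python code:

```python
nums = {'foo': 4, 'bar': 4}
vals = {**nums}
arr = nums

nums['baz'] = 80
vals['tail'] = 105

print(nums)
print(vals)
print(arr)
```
{'foo': 4, 'bar': 4, 'baz': 80}
{'foo': 4, 'bar': 4, 'tail': 105}
{'foo': 4, 'bar': 4, 'baz': 80}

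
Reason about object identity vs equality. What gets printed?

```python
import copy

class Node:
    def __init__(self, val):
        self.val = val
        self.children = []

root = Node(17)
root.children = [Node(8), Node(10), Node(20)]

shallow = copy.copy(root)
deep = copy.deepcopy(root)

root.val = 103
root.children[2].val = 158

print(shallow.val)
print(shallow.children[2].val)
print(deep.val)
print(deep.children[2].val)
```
17
158
17
20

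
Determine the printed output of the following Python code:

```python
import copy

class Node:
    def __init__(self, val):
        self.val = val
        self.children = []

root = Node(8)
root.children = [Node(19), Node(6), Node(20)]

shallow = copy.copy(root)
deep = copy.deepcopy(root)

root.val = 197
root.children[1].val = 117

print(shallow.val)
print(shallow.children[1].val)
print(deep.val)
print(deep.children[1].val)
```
8
117
8
6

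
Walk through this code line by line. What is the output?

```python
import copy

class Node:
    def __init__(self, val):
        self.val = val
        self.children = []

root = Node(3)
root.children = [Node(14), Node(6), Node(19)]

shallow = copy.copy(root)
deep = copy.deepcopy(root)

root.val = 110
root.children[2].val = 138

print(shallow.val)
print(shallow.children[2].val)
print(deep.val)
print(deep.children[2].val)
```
3
138
3
19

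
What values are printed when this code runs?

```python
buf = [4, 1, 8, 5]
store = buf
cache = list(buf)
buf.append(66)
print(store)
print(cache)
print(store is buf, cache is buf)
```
[4, 1, 8, 5, 66]
[4, 1, 8, 5]
True False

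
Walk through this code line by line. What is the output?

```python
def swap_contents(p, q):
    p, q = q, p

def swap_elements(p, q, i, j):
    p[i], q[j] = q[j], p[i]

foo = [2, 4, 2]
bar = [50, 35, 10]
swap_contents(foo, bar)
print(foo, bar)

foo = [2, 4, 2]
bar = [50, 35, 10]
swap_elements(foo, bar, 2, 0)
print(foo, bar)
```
[2, 4, 2] [50, 35, 10]
[2, 4, 50] [2, 35, 10]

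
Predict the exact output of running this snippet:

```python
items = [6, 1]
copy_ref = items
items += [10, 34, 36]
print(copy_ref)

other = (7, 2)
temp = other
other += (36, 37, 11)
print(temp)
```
[6, 1, 10, 34, 36]
(7, 2)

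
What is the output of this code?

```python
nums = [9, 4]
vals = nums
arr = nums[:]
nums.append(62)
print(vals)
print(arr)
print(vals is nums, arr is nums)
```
[9, 4, 62]
[9, 4]
True False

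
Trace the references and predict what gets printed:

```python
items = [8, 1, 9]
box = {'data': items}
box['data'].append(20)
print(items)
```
[8, 1, 9, 20]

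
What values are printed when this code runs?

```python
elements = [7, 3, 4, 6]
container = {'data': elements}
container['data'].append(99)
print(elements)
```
[7, 3, 4, 6, 99]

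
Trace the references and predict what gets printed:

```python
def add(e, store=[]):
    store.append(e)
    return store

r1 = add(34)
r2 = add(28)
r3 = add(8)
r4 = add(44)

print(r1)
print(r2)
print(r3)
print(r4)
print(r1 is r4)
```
[34, 28, 8, 44]
[34, 28, 8, 44]
[34, 28, 8, 44]
[34, 28, 8, 44]
True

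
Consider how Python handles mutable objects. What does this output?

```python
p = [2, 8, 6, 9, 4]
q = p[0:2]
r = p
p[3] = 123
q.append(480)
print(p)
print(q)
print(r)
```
[2, 8, 6, 123, 4]
[2, 8, 480]
[2, 8, 6, 123, 4]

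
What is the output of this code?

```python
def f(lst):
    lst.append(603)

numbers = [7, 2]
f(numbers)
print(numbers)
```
[7, 2, 603]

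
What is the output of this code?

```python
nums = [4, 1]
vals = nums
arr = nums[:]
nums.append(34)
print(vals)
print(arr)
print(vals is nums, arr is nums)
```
[4, 1, 34]
[4, 1]
True False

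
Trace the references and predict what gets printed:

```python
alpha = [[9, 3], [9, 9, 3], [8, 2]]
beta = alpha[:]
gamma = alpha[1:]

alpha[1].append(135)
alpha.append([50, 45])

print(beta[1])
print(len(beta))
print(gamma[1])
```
[9, 9, 3, 135]
3
[8, 2]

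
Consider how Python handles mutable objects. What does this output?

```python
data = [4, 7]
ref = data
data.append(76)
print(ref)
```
[4, 7, 76]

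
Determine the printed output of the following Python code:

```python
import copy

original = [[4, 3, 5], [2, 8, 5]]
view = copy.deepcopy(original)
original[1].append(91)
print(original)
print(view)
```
[[4, 3, 5], [2, 8, 5, 91]]
[[4, 3, 5], [2, 8, 5]]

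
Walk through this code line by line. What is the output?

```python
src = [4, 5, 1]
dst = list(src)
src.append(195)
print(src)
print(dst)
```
[4, 5, 1, 195]
[4, 5, 1]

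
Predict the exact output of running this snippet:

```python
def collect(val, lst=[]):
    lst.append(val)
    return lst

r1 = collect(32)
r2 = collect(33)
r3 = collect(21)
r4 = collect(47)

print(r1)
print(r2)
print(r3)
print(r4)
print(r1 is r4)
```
[32, 33, 21, 47]
[32, 33, 21, 47]
[32, 33, 21, 47]
[32, 33, 21, 47]
True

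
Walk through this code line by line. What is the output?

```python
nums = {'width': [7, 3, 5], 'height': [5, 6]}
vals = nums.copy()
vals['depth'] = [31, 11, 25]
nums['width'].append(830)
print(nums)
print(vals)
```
{'width': [7, 3, 5, 830], 'height': [5, 6]}
{'width': [7, 3, 5, 830], 'height': [5, 6], 'depth': [31, 11, 25]}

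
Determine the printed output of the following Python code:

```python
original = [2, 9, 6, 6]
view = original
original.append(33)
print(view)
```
[2, 9, 6, 6, 33]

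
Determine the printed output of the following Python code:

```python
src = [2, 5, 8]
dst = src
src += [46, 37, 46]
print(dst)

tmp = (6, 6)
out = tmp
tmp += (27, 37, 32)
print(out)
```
[2, 5, 8, 46, 37, 46]
(6, 6)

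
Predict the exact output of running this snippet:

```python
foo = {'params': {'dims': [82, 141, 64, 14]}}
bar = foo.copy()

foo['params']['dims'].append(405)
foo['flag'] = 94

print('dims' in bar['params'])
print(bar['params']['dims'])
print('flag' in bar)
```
True
[82, 141, 64, 14, 405]
False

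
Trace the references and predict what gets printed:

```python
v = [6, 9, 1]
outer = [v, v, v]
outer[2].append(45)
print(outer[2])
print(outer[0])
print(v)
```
[6, 9, 1, 45]
[6, 9, 1, 45]
[6, 9, 1, 45]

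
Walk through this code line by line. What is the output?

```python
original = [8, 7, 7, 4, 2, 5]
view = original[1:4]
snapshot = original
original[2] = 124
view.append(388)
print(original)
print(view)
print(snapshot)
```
[8, 7, 124, 4, 2, 5]
[7, 7, 4, 388]
[8, 7, 124, 4, 2, 5]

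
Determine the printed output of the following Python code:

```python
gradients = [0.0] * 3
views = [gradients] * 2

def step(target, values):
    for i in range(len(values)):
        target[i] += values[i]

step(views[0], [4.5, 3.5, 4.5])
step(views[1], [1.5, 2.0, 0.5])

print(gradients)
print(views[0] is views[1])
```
[6.0, 5.5, 5.0]
True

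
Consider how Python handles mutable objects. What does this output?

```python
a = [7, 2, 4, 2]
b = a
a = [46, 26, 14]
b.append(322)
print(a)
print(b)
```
[46, 26, 14]
[7, 2, 4, 2, 322]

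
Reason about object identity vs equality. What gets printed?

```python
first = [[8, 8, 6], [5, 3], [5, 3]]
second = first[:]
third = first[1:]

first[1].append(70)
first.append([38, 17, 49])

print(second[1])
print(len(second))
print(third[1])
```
[5, 3, 70]
3
[5, 3]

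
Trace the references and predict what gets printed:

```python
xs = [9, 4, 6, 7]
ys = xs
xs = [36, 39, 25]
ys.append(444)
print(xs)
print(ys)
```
[36, 39, 25]
[9, 4, 6, 7, 444]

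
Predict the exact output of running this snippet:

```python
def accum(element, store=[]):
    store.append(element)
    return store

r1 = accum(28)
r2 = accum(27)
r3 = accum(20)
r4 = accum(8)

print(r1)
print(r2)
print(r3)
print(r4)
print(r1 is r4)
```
[28, 27, 20, 8]
[28, 27, 20, 8]
[28, 27, 20, 8]
[28, 27, 20, 8]
True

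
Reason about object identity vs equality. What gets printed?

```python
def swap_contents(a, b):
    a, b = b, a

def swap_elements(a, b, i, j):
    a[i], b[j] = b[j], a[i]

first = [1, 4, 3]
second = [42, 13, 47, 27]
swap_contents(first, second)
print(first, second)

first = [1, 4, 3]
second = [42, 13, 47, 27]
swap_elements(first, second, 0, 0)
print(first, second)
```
[1, 4, 3] [42, 13, 47, 27]
[42, 4, 3] [1, 13, 47, 27]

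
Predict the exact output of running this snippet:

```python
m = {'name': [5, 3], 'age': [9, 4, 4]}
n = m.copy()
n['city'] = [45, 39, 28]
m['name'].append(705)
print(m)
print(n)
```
{'name': [5, 3, 705], 'age': [9, 4, 4]}
{'name': [5, 3, 705], 'age': [9, 4, 4], 'city': [45, 39, 28]}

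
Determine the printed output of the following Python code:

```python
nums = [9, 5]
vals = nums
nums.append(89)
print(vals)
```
[9, 5, 89]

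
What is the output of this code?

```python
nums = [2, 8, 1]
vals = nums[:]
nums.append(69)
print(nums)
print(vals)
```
[2, 8, 1, 69]
[2, 8, 1]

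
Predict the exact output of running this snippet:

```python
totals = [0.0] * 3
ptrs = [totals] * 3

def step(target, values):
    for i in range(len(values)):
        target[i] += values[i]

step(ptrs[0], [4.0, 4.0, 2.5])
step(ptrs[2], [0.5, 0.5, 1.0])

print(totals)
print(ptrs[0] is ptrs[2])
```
[4.5, 4.5, 3.5]
True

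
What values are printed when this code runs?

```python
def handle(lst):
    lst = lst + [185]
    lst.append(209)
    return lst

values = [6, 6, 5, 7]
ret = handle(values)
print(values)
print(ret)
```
[6, 6, 5, 7]
[6, 6, 5, 7, 185, 209]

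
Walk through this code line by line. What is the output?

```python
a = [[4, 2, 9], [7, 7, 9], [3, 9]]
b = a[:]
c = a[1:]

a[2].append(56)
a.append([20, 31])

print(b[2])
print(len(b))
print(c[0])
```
[3, 9, 56]
3
[7, 7, 9]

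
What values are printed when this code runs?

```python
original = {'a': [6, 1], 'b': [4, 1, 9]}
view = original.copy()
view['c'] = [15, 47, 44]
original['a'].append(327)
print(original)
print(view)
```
{'a': [6, 1, 327], 'b': [4, 1, 9]}
{'a': [6, 1, 327], 'b': [4, 1, 9], 'c': [15, 47, 44]}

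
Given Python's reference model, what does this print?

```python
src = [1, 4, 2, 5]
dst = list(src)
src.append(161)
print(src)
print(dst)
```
[1, 4, 2, 5, 161]
[1, 4, 2, 5]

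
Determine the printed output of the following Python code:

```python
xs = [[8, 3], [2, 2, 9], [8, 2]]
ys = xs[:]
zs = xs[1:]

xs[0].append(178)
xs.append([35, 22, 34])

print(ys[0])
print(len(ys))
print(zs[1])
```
[8, 3, 178]
3
[8, 2]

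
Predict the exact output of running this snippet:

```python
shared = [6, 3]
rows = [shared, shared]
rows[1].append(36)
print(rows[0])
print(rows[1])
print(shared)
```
[6, 3, 36]
[6, 3, 36]
[6, 3, 36]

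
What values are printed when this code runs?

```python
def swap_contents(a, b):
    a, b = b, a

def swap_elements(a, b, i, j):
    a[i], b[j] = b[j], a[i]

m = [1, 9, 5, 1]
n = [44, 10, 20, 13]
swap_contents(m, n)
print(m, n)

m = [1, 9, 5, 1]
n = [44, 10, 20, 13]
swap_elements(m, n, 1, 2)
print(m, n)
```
[1, 9, 5, 1] [44, 10, 20, 13]
[1, 20, 5, 1] [44, 10, 9, 13]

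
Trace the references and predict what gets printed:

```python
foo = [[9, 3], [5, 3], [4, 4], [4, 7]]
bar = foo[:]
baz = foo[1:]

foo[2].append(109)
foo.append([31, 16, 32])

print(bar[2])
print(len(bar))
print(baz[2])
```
[4, 4, 109]
4
[4, 7]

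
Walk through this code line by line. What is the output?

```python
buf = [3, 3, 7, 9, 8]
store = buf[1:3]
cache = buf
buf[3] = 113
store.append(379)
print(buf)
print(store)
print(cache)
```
[3, 3, 7, 113, 8]
[3, 7, 379]
[3, 3, 7, 113, 8]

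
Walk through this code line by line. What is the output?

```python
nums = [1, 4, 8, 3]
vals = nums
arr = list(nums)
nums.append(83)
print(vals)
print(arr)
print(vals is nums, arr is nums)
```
[1, 4, 8, 3, 83]
[1, 4, 8, 3]
True False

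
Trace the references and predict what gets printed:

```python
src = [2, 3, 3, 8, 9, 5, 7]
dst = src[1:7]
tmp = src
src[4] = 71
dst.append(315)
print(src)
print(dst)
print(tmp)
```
[2, 3, 3, 8, 71, 5, 7]
[3, 3, 8, 9, 5, 7, 315]
[2, 3, 3, 8, 71, 5, 7]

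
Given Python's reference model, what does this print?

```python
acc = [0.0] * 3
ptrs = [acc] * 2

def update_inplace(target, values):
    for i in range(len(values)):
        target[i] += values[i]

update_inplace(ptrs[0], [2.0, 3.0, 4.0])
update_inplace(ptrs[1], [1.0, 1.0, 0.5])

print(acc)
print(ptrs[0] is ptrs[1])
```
[3.0, 4.0, 4.5]
True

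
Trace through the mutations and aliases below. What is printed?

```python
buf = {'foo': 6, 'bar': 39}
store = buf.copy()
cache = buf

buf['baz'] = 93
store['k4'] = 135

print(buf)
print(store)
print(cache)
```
{'foo': 6, 'bar': 39, 'baz': 93}
{'foo': 6, 'bar': 39, 'k4': 135}
{'foo': 6, 'bar': 39, 'baz': 93}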